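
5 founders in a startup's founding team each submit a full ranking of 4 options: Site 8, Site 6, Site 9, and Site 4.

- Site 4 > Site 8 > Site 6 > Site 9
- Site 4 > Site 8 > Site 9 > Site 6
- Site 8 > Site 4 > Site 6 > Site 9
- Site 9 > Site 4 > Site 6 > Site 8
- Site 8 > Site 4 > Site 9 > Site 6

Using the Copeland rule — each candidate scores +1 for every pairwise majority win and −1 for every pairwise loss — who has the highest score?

Pairwise results:
  Site 8 vs Site 6: Site 8 wins 4–1.
  Site 8 vs Site 9: Site 8 wins 4–1.
  Site 8 vs Site 4: Site 4 wins 3–2.
  Site 6 vs Site 9: Site 9 wins 3–2.
  Site 6 vs Site 4: Site 4 wins 5–0.
  Site 9 vs Site 4: Site 4 wins 4–1.
Copeland scores (wins − losses):
  Site 8: 2 − 1 = 1
  Site 6: 0 − 3 = -3
  Site 9: 1 − 2 = -1
  Site 4: 3 − 0 = 3
Site 4 has the best Copeland score.

Site 4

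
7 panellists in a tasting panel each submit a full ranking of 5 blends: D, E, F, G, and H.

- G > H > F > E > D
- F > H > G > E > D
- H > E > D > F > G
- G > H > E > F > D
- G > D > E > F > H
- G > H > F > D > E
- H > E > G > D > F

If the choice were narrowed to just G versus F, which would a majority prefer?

Ballots ranking G above F: 5.
Ballots ranking F above G: 2.
G wins the head-to-head, 5–2.

G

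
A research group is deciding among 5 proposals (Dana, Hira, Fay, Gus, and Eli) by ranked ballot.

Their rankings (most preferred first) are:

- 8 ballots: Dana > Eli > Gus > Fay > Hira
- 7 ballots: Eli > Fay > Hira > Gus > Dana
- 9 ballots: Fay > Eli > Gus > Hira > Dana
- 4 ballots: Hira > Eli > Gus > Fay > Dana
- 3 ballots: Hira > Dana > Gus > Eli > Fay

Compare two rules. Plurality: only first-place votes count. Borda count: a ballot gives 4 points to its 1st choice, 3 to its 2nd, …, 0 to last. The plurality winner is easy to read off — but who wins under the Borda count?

Plurality first-place counts: Dana 8, Hira 7, Fay 9, Gus 0, Eli 7 → Fay.
Borda totals: Dana 41, Hira 51, Fay 69, Gus 55, Eli 94 → Eli.

Eli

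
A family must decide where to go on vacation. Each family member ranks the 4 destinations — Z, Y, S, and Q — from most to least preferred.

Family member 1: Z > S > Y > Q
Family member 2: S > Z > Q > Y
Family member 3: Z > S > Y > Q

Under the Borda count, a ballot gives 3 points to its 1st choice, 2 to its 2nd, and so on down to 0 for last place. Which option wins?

Borda scores:
  Z: 3 + 2 + 3 = 8
  Y: 1 + 0 + 1 = 2
  S: 2 + 3 + 2 = 7
  Q: 0 + 1 + 0 = 1
Z has the highest total.

Z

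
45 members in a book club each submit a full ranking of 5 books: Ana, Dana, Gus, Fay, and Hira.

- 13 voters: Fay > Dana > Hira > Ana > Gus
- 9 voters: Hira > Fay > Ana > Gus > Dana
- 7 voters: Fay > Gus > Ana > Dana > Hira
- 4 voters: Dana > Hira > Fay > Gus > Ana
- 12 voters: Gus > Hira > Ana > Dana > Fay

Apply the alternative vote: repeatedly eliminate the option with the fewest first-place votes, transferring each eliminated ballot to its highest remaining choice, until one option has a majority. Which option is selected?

Hira

Round 1: Fay 20, Gus 12, Hira 9, Dana 4, Ana 0. Ana has the fewest and is eliminated.
Round 2: Fay 20, Gus 12, Hira 9, Dana 4. Dana has the fewest and is eliminated.
Round 3: Fay 20, Hira 13, Gus 12. Gus has the fewest and is eliminated.
Round 4: Hira 25, Fay 20. Hira has a majority.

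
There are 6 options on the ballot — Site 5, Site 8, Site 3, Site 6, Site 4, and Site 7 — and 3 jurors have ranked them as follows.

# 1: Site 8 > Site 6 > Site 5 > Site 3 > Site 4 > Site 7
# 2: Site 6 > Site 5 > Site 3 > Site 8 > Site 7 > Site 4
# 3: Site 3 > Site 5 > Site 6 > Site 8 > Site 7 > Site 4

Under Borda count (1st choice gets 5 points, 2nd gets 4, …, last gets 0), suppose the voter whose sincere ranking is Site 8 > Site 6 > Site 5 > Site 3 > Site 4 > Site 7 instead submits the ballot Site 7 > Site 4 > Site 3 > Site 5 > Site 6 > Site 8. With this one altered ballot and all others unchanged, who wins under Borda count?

Site 3

Borda totals with the altered ballot: Site 5 10, Site 8 4, Site 3 11, Site 6 9, Site 4 4, Site 7 7.
The switch changes the winner from Site 6 to Site 3.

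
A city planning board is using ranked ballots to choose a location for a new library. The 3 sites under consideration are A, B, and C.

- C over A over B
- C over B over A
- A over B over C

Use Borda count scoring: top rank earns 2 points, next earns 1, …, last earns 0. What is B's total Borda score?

2

Borda scores:
  A: 1 + 0 + 2 = 3
  B: 0 + 1 + 1 = 2
  C: 2 + 2 + 0 = 4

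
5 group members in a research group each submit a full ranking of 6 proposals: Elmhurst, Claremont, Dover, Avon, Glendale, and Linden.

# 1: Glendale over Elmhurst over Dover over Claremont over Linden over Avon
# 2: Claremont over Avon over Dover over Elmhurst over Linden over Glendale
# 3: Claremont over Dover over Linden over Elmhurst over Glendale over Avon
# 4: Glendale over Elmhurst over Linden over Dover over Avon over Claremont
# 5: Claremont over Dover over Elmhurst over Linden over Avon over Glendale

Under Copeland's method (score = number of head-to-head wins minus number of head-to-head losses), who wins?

Claremont

Pairwise results:
  Elmhurst vs Claremont: Claremont wins 3–2.
  Elmhurst vs Dover: Dover wins 3–2.
  Elmhurst vs Avon: Elmhurst wins 4–1.
  Elmhurst vs Glendale: Elmhurst wins 3–2.
  Elmhurst vs Linden: Elmhurst wins 4–1.
  Claremont vs Dover: Claremont wins 3–2.
  Claremont vs Avon: Claremont wins 4–1.
  Claremont vs Glendale: Claremont wins 3–2.
  Claremont vs Linden: Claremont wins 4–1.
  Dover vs Avon: Dover wins 4–1.
  Dover vs Glendale: Dover wins 3–2.
  Dover vs Linden: Dover wins 4–1.
  Avon vs Glendale: Glendale wins 3–2.
  Avon vs Linden: Linden wins 4–1.
  Glendale vs Linden: Linden wins 3–2.
Copeland scores (wins − losses):
  Elmhurst: 3 − 2 = 1
  Claremont: 5 − 0 = 5
  Dover: 4 − 1 = 3
  Avon: 0 − 5 = -5
  Glendale: 1 − 4 = -3
  Linden: 2 − 3 = -1
Claremont has the best Copeland score.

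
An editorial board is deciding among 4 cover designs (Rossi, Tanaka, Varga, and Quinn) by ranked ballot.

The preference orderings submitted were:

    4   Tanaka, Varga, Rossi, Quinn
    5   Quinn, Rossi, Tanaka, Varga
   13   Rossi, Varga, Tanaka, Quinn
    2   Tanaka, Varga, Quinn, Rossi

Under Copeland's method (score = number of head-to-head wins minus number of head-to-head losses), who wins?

Pairwise results:
  Rossi vs Tanaka: Rossi wins 18–6.
  Rossi vs Varga: Rossi wins 18–6.
  Rossi vs Quinn: Rossi wins 17–7.
  Tanaka vs Varga: Varga wins 13–11.
  Tanaka vs Quinn: Tanaka wins 19–5.
  Varga vs Quinn: Varga wins 19–5.
Copeland scores (wins − losses):
  Rossi: 3 − 0 = 3
  Tanaka: 1 − 2 = -1
  Varga: 2 − 1 = 1
  Quinn: 0 − 3 = -3
Rossi has the best Copeland score.

Rossi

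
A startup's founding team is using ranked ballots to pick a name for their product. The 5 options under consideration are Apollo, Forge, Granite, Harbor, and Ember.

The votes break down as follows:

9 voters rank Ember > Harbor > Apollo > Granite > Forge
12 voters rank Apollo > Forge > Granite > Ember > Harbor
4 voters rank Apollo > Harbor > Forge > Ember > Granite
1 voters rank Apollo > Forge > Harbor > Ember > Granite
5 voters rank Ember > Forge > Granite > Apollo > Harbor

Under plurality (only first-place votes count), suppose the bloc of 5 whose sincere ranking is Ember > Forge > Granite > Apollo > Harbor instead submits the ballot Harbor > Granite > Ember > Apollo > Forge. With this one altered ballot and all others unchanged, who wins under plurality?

First-place totals with the altered ballot: Apollo 17, Forge 0, Granite 0, Harbor 5, Ember 9.
The winner is unchanged: still Apollo.

Apollo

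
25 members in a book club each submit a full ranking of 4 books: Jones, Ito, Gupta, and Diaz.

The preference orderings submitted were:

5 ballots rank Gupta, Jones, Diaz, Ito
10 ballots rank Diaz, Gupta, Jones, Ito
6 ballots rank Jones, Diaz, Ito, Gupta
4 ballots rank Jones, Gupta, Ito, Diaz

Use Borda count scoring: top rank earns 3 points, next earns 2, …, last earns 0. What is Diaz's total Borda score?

47

Borda scores:
  Jones: 5·2 + 10·1 + 6·3 + 4·3 = 50
  Ito: 5·0 + 10·0 + 6·1 + 4·1 = 10
  Gupta: 5·3 + 10·2 + 6·0 + 4·2 = 43
  Diaz: 5·1 + 10·3 + 6·2 + 4·0 = 47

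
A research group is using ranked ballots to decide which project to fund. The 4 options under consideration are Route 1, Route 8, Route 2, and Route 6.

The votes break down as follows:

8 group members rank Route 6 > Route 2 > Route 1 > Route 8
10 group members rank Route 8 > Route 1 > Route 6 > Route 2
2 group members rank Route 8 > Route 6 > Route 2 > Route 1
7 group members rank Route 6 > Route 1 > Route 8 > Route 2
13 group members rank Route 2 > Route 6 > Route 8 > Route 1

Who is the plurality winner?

First-place vote totals:
  Route 1: 0
  Route 8: 12
  Route 2: 13
  Route 6: 15
Route 6 has the most first-place votes.

Route 6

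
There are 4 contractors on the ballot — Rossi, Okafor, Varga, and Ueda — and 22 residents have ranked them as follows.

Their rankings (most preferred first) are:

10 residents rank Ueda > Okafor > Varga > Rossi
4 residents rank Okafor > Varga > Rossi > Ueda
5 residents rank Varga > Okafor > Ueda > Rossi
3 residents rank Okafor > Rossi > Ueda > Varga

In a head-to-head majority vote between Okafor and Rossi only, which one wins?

Ballots ranking Okafor above Rossi: 10+4+5+3 = 22.
Ballots ranking Rossi above Okafor: 0.
Okafor wins the head-to-head, 22–0.

Okafor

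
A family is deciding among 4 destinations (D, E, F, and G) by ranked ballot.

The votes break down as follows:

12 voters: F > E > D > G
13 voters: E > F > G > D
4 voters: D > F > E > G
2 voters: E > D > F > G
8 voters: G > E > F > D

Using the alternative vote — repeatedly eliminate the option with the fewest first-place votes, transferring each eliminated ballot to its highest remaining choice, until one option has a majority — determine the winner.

Round 1: E 15, F 12, G 8, D 4. D has the fewest and is eliminated.
Round 2: F 16, E 15, G 8. G has the fewest and is eliminated.
Round 3: E 23, F 16. E has a majority.

E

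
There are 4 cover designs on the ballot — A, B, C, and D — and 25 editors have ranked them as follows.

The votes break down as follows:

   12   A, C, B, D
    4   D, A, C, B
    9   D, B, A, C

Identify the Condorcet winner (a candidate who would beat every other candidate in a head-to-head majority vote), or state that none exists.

Head-to-head results (25 voters total):
A vs B: A wins 16–9.
A vs C: A wins 25–0.
A vs D: D wins 13–12.
B vs C: C wins 16–9.
B vs D: D wins 13–12.
C vs D: D wins 13–12.
D beats each rival — A (13–12), B (13–12), C (13–12) — so D is the Condorcet winner.

D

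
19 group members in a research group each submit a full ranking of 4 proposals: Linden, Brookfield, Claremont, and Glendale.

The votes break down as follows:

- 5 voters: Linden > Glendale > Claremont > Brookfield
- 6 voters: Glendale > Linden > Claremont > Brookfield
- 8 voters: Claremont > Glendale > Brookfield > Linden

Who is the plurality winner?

First-place vote totals:
  Linden: 5
  Brookfield: 0
  Claremont: 8
  Glendale: 6
Claremont has the most first-place votes.

Claremont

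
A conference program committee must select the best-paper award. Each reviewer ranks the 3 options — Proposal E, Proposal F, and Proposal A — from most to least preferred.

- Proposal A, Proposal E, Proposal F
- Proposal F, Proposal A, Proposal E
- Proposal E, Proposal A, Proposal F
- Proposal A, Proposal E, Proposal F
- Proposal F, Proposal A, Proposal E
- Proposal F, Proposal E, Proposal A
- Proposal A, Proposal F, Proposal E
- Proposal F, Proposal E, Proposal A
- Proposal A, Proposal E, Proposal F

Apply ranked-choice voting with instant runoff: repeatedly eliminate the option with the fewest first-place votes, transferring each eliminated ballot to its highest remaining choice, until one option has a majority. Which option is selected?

Round 1: Proposal F 4, Proposal A 4, Proposal E 1. Proposal E has the fewest and is eliminated.
Round 2: Proposal A 5, Proposal F 4. Proposal A has a majority.

Proposal A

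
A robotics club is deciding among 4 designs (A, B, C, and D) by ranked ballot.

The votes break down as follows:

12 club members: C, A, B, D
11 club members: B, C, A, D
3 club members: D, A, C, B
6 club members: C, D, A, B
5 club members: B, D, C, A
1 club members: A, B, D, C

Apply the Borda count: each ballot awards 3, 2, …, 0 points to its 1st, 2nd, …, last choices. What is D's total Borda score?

Borda scores:
  A: 12·2 + 11·1 + 3·2 + 6·1 + 5·0 + 3 = 50
  B: 12·1 + 11·3 + 3·0 + 6·0 + 5·3 + 2 = 62
  C: 12·3 + 11·2 + 3·1 + 6·3 + 5·1 + 0 = 84
  D: 12·0 + 11·0 + 3·3 + 6·2 + 5·2 + 1 = 32

32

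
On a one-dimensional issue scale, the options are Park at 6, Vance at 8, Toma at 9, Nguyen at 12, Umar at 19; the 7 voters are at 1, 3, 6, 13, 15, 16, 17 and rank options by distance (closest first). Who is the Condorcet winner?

With single-peaked preferences on a line, the Condorcet winner is the candidate closest to the median voter.
The median voter (position 13) is closest to Nguyen at 12.
Check: Nguyen vs Umar — voters closer to Nguyen: 5 of 7.

Nguyen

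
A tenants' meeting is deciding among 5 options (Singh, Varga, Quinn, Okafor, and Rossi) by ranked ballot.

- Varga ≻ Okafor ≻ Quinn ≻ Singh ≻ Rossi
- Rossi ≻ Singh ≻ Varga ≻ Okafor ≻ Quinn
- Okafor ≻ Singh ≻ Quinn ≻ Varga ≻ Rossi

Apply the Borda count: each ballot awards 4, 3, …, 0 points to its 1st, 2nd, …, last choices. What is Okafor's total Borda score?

Borda scores:
  Singh: 1 + 3 + 3 = 7
  Varga: 4 + 2 + 1 = 7
  Quinn: 2 + 0 + 2 = 4
  Okafor: 3 + 1 + 4 = 8
  Rossi: 0 + 4 + 0 = 4

8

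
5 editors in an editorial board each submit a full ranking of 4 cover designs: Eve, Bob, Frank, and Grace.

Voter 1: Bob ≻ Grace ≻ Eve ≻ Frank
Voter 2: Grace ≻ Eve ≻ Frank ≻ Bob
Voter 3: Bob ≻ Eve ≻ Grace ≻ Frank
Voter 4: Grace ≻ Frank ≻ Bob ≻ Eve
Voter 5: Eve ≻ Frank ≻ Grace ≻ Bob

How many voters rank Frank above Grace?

Ballots ranking Frank above Grace: 1.
Ballots ranking Grace above Frank: 4.
So 1 of 5 voters prefer Frank to Grace.

1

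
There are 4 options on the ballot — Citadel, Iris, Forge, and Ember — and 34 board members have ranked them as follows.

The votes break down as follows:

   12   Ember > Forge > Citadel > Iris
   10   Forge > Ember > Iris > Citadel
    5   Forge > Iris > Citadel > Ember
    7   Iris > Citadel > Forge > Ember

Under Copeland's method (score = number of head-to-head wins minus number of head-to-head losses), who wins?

Forge

Pairwise results:
  Citadel vs Iris: Iris wins 22–12.
  Citadel vs Forge: Forge wins 27–7.
  Citadel vs Ember: Ember wins 22–12.
  Iris vs Forge: Forge wins 27–7.
  Iris vs Ember: Ember wins 22–12.
  Forge vs Ember: Forge wins 22–12.
Copeland scores (wins − losses):
  Citadel: 0 − 3 = -3
  Iris: 1 − 2 = -1
  Forge: 3 − 0 = 3
  Ember: 2 − 1 = 1
Forge has the best Copeland score.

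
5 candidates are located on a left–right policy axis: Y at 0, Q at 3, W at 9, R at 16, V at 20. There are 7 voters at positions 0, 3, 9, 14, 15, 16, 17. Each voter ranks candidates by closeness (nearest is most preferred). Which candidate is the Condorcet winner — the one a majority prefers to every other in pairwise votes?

With single-peaked preferences on a line, the Condorcet winner is the candidate closest to the median voter.
The median voter (position 14) is closest to R at 16.
Check: R vs Q — voters closer to R: 4 of 7.

R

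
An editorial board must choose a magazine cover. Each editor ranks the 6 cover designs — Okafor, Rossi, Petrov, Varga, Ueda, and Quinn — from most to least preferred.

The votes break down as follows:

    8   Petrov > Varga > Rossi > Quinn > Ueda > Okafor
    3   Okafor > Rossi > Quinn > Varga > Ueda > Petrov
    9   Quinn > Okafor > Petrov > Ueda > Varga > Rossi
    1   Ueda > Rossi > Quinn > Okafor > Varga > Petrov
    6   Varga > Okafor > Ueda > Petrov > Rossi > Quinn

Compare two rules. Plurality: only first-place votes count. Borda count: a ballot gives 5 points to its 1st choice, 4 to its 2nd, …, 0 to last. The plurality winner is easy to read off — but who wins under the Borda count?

Petrov

Plurality first-place counts: Okafor 3, Rossi 0, Petrov 8, Varga 6, Ueda 1, Quinn 9 → Quinn.
Borda totals: Okafor 77, Rossi 46, Petrov 79, Varga 78, Ueda 52, Quinn 73 → Petrov.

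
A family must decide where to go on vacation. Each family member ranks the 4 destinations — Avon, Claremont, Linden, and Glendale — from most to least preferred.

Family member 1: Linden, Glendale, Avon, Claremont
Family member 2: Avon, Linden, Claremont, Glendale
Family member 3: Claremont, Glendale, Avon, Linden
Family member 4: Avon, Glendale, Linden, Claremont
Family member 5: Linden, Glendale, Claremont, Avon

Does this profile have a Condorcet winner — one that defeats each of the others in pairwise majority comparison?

No

Head-to-head results (5 voters total):
Avon vs Claremont: Avon wins 3–2.
Avon vs Linden: Avon wins 3–2.
Avon vs Glendale: Glendale wins 3–2.
Claremont vs Linden: Linden wins 4–1.
Claremont vs Glendale: Glendale wins 3–2.
Linden vs Glendale: Linden wins 3–2.
No candidate beats all others: Avon beats Linden beats Glendale beats Avon, a majority cycle.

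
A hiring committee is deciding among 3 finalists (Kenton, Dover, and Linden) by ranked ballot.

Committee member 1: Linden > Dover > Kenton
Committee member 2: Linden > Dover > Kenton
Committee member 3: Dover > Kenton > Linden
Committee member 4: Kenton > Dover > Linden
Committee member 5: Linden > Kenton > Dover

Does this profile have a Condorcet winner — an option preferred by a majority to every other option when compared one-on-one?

Head-to-head results (5 voters total):
Kenton vs Dover: Dover wins 3–2.
Kenton vs Linden: Linden wins 3–2.
Dover vs Linden: Linden wins 3–2.
Linden beats each rival — Kenton (3–2), Dover (3–2) — so Linden is the Condorcet winner.

Yes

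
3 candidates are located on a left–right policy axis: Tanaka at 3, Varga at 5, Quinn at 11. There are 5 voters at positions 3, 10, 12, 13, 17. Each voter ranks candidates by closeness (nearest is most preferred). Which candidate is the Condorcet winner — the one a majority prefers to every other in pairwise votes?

Quinn

With single-peaked preferences on a line, the Condorcet winner is the candidate closest to the median voter.
The median voter (position 12) is closest to Quinn at 11.
Check: Quinn vs Tanaka — voters closer to Quinn: 4 of 5.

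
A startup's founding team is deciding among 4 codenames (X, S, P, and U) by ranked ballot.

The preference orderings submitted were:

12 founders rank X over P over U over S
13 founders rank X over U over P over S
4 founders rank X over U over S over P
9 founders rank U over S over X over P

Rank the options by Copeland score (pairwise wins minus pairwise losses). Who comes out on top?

X

Pairwise results:
  X vs S: X wins 29–9.
  X vs P: X wins 38–0.
  X vs U: X wins 29–9.
  S vs P: P wins 25–13.
  S vs U: U wins 38–0.
  P vs U: U wins 26–12.
Copeland scores (wins − losses):
  X: 3 − 0 = 3
  S: 0 − 3 = -3
  P: 1 − 2 = -1
  U: 2 − 1 = 1
X has the best Copeland score.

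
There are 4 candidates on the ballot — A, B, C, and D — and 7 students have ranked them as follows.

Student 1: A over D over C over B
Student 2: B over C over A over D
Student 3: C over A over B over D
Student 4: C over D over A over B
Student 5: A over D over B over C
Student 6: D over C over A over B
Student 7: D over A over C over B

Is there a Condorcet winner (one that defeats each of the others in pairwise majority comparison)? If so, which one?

Head-to-head results (7 voters total):
A vs B: A wins 6–1.
A vs C: C wins 4–3.
A vs D: A wins 4–3.
B vs C: C wins 5–2.
B vs D: D wins 5–2.
C vs D: D wins 4–3.
No candidate beats all others: A beats D beats C beats A, a majority cycle.

There is no Condorcet winner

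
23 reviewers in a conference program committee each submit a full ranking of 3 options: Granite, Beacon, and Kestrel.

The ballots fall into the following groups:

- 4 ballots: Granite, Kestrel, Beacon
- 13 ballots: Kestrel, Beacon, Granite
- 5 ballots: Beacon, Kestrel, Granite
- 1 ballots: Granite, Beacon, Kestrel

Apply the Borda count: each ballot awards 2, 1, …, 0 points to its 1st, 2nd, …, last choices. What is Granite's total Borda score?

Borda scores:
  Granite: 4·2 + 13·0 + 5·0 + 2 = 10
  Beacon: 4·0 + 13·1 + 5·2 + 1 = 24
  Kestrel: 4·1 + 13·2 + 5·1 + 0 = 35

10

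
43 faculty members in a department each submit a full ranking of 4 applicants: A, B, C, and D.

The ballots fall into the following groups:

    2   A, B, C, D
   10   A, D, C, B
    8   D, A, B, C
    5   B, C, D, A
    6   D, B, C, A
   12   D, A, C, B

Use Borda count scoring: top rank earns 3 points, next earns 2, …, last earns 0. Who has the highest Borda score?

D

Borda scores:
  A: 2·3 + 10·3 + 8·2 + 5·0 + 6·0 + 12·2 = 76
  B: 2·2 + 10·0 + 8·1 + 5·3 + 6·2 + 12·0 = 39
  C: 2·1 + 10·1 + 8·0 + 5·2 + 6·1 + 12·1 = 40
  D: 2·0 + 10·2 + 8·3 + 5·1 + 6·3 + 12·3 = 103
D has the highest total.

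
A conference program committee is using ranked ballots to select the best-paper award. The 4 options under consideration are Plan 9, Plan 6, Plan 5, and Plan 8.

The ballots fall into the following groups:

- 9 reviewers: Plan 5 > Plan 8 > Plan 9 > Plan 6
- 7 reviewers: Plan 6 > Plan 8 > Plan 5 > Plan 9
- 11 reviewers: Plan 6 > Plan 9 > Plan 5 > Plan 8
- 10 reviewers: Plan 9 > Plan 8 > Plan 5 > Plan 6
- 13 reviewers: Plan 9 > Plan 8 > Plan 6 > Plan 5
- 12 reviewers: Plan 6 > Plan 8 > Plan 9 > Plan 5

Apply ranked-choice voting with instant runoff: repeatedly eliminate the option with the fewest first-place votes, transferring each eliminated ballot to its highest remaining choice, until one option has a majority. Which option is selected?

Plan 9

Round 1: Plan 6 30, Plan 9 23, Plan 5 9, Plan 8 0. Plan 8 has the fewest and is eliminated.
Round 2: Plan 6 30, Plan 9 23, Plan 5 9. Plan 5 has the fewest and is eliminated.
Round 3: Plan 9 32, Plan 6 30. Plan 9 has a majority.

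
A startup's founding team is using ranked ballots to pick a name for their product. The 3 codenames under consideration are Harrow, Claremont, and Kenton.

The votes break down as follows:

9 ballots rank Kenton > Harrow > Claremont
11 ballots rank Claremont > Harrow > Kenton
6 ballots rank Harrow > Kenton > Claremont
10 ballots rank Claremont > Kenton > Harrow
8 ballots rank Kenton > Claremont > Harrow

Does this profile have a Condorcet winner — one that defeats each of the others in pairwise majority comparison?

Head-to-head results (44 voters total):
Harrow vs Claremont: Claremont wins 29–15.
Harrow vs Kenton: Kenton wins 27–17.
Claremont vs Kenton: Kenton wins 23–21.
Kenton beats each rival — Harrow (27–17), Claremont (23–21) — so Kenton is the Condorcet winner.

Yes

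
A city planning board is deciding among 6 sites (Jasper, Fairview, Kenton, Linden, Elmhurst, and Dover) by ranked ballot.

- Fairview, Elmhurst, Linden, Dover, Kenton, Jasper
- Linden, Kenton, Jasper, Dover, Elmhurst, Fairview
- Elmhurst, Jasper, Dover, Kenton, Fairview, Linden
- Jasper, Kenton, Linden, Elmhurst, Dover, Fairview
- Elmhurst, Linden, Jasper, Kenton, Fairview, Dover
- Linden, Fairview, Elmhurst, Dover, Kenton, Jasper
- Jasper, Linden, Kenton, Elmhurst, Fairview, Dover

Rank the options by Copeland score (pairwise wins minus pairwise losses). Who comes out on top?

Pairwise results:
  Jasper vs Fairview: Jasper wins 5–2.
  Jasper vs Kenton: Jasper wins 4–3.
  Jasper vs Linden: Linden wins 4–3.
  Jasper vs Elmhurst: Elmhurst wins 4–3.
  Jasper vs Dover: Jasper wins 5–2.
  Fairview vs Kenton: Kenton wins 5–2.
  Fairview vs Linden: Linden wins 5–2.
  Fairview vs Elmhurst: Elmhurst wins 5–2.
  Fairview vs Dover: Fairview wins 4–3.
  Kenton vs Linden: Linden wins 5–2.
  Kenton vs Elmhurst: Elmhurst wins 4–3.
  Kenton vs Dover: Kenton wins 4–3.
  Linden vs Elmhurst: Linden wins 4–3.
  Linden vs Dover: Linden wins 6–1.
  Elmhurst vs Dover: Elmhurst wins 6–1.
Copeland scores (wins − losses):
  Jasper: 3 − 2 = 1
  Fairview: 1 − 4 = -3
  Kenton: 2 − 3 = -1
  Linden: 5 − 0 = 5
  Elmhurst: 4 − 1 = 3
  Dover: 0 − 5 = -5
Linden has the best Copeland score.

Linden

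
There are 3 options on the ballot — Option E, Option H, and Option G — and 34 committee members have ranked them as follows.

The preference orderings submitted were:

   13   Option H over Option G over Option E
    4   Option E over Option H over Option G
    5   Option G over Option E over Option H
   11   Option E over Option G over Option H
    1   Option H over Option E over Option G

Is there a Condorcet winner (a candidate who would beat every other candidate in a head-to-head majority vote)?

Head-to-head results (34 voters total):
Option E vs Option H: Option E wins 20–14.
Option E vs Option G: Option G wins 18–16.
Option H vs Option G: Option H wins 18–16.
No candidate beats all others: Option E beats Option H beats Option G beats Option E, a majority cycle.

No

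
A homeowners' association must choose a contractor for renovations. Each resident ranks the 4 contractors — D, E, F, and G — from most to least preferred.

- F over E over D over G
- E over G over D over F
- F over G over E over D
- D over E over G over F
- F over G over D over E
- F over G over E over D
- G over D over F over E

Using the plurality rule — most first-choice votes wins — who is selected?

First-place vote totals:
  D: 1
  E: 1
  F: 4
  G: 1
F has the most first-place votes.

F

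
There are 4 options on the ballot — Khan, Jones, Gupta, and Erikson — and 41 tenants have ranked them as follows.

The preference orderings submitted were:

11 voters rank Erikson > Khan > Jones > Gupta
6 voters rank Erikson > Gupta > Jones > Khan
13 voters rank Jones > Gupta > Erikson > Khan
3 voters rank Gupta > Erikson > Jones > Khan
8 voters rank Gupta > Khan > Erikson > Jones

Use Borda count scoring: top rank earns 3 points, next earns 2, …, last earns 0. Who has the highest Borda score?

Borda scores:
  Khan: 11·2 + 6·0 + 13·0 + 3·0 + 8·2 = 38
  Jones: 11·1 + 6·1 + 13·3 + 3·1 + 8·0 = 59
  Gupta: 11·0 + 6·2 + 13·2 + 3·3 + 8·3 = 71
  Erikson: 11·3 + 6·3 + 13·1 + 3·2 + 8·1 = 78
Erikson has the highest total.

Erikson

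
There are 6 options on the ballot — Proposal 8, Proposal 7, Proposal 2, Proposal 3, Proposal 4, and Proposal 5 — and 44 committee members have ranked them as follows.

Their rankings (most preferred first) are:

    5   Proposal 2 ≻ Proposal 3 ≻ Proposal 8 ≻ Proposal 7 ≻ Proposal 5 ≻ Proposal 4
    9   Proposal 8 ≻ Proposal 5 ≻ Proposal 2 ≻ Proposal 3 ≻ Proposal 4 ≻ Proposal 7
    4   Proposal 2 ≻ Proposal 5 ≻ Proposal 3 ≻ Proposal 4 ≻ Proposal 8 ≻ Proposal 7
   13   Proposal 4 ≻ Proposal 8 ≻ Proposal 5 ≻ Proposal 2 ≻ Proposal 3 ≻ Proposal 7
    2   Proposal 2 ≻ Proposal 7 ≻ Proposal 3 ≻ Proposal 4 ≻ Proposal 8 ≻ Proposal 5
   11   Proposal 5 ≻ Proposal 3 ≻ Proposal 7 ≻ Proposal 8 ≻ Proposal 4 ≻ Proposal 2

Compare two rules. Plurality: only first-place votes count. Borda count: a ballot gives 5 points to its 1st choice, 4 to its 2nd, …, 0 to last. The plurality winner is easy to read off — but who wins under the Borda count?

Plurality first-place counts: Proposal 8 9, Proposal 7 0, Proposal 2 11, Proposal 3 0, Proposal 4 13, Proposal 5 11 → Proposal 4.
Borda totals: Proposal 8 140, Proposal 7 51, Proposal 2 108, Proposal 3 113, Proposal 4 97, Proposal 5 151 → Proposal 5.

Proposal 5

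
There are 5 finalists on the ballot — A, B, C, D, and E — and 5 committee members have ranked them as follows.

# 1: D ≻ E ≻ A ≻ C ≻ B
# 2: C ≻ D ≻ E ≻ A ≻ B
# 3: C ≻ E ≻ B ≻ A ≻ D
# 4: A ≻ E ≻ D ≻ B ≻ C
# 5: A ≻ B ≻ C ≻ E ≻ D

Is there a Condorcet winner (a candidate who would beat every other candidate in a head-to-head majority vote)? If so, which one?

Head-to-head results (5 voters total):
A vs B: A wins 4–1.
A vs C: A wins 3–2.
A vs D: A wins 3–2.
A vs E: E wins 3–2.
B vs C: C wins 3–2.
B vs D: D wins 3–2.
B vs E: E wins 4–1.
C vs D: C wins 3–2.
C vs E: C wins 3–2.
D vs E: E wins 3–2.
No candidate beats all others: A beats C beats E beats A, a majority cycle.

No Condorcet winner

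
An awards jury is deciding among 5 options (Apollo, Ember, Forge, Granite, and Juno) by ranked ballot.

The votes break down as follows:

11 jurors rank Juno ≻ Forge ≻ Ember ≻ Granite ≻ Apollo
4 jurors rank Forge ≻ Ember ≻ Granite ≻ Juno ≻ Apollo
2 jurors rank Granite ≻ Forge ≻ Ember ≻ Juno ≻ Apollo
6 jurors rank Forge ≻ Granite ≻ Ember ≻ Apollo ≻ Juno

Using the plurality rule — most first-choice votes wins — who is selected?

Juno

First-place vote totals:
  Apollo: 0
  Ember: 0
  Forge: 10
  Granite: 2
  Juno: 11
Juno has the most first-place votes.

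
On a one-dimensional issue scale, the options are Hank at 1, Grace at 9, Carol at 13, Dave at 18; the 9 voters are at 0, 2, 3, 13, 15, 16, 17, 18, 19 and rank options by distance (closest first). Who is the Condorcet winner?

With single-peaked preferences on a line, the Condorcet winner is the candidate closest to the median voter.
The median voter (position 15) is closest to Carol at 13.
Check: Carol vs Hank — voters closer to Carol: 6 of 9.

Carol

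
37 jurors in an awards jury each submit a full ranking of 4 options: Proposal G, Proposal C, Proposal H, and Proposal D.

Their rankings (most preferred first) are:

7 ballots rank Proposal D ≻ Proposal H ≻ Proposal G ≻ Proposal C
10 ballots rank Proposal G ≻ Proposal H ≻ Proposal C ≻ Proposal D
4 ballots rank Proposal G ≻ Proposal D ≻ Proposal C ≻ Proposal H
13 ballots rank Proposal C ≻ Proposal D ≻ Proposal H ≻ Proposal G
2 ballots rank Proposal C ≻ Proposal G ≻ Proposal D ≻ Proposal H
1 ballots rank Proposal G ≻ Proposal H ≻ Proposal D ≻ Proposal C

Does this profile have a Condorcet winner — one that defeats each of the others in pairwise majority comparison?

No

Head-to-head results (37 voters total):
Proposal G vs Proposal C: Proposal G wins 22–15.
Proposal G vs Proposal H: Proposal H wins 20–17.
Proposal G vs Proposal D: Proposal D wins 20–17.
Proposal C vs Proposal H: Proposal C wins 19–18.
Proposal C vs Proposal D: Proposal C wins 25–12.
Proposal H vs Proposal D: Proposal D wins 26–11.
No candidate beats all others: Proposal G beats Proposal C beats Proposal H beats Proposal G, a majority cycle.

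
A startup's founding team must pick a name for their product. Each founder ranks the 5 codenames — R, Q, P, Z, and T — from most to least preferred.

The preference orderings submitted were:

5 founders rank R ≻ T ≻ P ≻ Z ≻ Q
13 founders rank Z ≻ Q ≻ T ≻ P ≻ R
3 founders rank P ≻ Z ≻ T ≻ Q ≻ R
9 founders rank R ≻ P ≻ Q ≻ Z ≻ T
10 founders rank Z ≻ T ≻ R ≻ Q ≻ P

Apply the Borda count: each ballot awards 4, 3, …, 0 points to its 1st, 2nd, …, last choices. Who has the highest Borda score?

Borda scores:
  R: 5·4 + 13·0 + 3·0 + 9·4 + 10·2 = 76
  Q: 5·0 + 13·3 + 3·1 + 9·2 + 10·1 = 70
  P: 5·2 + 13·1 + 3·4 + 9·3 + 10·0 = 62
  Z: 5·1 + 13·4 + 3·3 + 9·1 + 10·4 = 115
  T: 5·3 + 13·2 + 3·2 + 9·0 + 10·3 = 77
Z has the highest total.

Z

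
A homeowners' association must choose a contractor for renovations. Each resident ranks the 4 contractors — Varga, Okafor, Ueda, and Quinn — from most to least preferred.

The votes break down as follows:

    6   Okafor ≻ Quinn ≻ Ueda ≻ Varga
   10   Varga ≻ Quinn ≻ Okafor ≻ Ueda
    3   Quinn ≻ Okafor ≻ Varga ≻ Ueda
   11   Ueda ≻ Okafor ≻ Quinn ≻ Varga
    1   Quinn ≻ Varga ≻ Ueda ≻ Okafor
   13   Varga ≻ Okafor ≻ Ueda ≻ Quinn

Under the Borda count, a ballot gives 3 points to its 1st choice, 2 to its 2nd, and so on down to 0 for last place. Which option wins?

Borda scores:
  Varga: 6·0 + 10·3 + 3·1 + 11·0 + 2 + 13·3 = 74
  Okafor: 6·3 + 10·1 + 3·2 + 11·2 + 0 + 13·2 = 82
  Ueda: 6·1 + 10·0 + 3·0 + 11·3 + 1 + 13·1 = 53
  Quinn: 6·2 + 10·2 + 3·3 + 11·1 + 3 + 13·0 = 55
Okafor has the highest total.

Okafor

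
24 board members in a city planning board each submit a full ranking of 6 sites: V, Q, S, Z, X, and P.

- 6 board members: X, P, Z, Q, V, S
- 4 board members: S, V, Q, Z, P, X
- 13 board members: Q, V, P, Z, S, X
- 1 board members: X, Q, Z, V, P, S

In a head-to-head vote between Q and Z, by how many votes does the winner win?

12

Ballots ranking Q above Z: 4+13+1 = 18.
Ballots ranking Z above Q: 6.
Q wins 18–6, a margin of 12.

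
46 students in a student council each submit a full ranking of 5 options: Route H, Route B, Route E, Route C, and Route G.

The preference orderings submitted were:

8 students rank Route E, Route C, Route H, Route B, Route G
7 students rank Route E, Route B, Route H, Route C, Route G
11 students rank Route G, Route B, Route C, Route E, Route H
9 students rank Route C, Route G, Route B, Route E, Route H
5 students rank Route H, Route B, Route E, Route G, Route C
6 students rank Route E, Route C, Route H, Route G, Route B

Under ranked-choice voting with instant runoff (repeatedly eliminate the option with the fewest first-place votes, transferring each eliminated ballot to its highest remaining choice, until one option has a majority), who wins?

Round 1: Route E 21, Route G 11, Route C 9, Route H 5, Route B 0. Route B has the fewest and is eliminated.
Round 2: Route E 21, Route G 11, Route C 9, Route H 5. Route H has the fewest and is eliminated.
Round 3: Route E 26, Route G 11, Route C 9. Route E has a majority.

Route E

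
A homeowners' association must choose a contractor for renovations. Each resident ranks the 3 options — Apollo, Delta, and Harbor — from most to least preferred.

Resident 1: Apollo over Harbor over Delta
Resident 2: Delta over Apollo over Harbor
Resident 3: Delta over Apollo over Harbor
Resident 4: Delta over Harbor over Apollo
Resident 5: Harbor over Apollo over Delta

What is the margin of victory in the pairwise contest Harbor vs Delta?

1

Ballots ranking Harbor above Delta: 2.
Ballots ranking Delta above Harbor: 3.
Delta wins 3–2, a margin of 1.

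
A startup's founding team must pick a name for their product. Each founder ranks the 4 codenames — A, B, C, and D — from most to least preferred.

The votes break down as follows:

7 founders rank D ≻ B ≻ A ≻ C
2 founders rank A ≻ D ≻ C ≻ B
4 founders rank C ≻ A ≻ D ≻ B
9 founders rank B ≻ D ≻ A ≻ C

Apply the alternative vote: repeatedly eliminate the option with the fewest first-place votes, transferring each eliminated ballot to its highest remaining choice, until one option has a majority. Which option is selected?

D

Round 1: B 9, D 7, C 4, A 2. A has the fewest and is eliminated.
Round 2: B 9, D 9, C 4. C has the fewest and is eliminated.
Round 3: D 13, B 9. D has a majority.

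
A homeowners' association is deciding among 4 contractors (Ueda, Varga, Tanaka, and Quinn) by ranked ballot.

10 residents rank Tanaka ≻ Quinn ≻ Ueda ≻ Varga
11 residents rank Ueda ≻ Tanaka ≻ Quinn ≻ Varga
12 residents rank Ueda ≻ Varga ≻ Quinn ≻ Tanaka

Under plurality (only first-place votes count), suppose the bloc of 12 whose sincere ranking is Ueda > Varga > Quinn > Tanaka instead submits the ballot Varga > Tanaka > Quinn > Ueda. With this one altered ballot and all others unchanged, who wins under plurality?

Varga

First-place totals with the altered ballot: Ueda 11, Varga 12, Tanaka 10, Quinn 0.
The switch changes the winner from Ueda to Varga.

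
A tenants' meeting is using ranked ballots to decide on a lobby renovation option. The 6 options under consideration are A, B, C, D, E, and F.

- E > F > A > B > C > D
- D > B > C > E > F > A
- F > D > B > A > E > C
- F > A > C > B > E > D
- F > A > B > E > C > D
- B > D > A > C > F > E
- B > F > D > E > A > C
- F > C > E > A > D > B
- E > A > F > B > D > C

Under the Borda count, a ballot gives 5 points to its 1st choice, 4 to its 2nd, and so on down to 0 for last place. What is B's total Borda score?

26

Borda scores:
  A: 3 + 0 + 2 + 4 + 4 + 3 + 1 + 2 + 4 = 23
  B: 2 + 4 + 3 + 2 + 3 + 5 + 5 + 0 + 2 = 26
  C: 1 + 3 + 0 + 3 + 1 + 2 + 0 + 4 + 0 = 14
  D: 0 + 5 + 4 + 0 + 0 + 4 + 3 + 1 + 1 = 18
  E: 5 + 2 + 1 + 1 + 2 + 0 + 2 + 3 + 5 = 21
  F: 4 + 1 + 5 + 5 + 5 + 1 + 4 + 5 + 3 = 33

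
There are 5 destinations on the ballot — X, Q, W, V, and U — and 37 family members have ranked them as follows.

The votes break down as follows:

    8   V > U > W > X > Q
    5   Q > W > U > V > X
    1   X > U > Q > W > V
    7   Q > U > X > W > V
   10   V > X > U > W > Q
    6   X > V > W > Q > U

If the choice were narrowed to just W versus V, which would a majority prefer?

V

Ballots ranking W above V: 5+1+7 = 13.
Ballots ranking V above W: 8+10+6 = 24.
V wins the head-to-head, 24–13.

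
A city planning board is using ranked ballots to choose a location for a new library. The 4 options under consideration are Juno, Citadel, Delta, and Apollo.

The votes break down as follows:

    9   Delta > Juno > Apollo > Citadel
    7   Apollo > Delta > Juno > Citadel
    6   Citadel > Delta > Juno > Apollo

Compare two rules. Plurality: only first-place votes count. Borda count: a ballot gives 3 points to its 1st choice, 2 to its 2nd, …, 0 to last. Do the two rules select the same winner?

Plurality first-place counts: Juno 0, Citadel 6, Delta 9, Apollo 7 → Delta.
Borda totals: Juno 31, Citadel 18, Delta 53, Apollo 30 → Delta.
The two rules agree on Delta.

Yes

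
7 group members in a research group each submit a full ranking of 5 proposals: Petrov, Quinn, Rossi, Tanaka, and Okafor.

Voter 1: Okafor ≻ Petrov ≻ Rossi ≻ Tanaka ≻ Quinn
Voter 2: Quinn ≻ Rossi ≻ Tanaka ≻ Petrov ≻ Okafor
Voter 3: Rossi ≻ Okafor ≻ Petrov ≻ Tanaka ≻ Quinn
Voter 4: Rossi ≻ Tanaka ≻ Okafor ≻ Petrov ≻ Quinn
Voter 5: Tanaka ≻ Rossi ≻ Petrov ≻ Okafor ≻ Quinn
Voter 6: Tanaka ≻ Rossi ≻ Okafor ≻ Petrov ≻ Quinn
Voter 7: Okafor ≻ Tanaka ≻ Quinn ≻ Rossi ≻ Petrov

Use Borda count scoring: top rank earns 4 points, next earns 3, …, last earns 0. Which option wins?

Borda scores:
  Petrov: 3 + 1 + 2 + 1 + 2 + 1 + 0 = 10
  Quinn: 0 + 4 + 0 + 0 + 0 + 0 + 2 = 6
  Rossi: 2 + 3 + 4 + 4 + 3 + 3 + 1 = 20
  Tanaka: 1 + 2 + 1 + 3 + 4 + 4 + 3 = 18
  Okafor: 4 + 0 + 3 + 2 + 1 + 2 + 4 = 16
Rossi has the highest total.

Rossi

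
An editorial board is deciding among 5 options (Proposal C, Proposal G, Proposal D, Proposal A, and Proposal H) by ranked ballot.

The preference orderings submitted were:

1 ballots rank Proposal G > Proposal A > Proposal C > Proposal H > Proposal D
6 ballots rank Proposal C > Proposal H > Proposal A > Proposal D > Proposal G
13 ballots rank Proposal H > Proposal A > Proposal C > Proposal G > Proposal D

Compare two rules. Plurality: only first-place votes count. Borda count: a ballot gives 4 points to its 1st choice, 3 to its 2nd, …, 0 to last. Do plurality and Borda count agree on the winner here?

Plurality first-place counts: Proposal C 6, Proposal G 1, Proposal D 0, Proposal A 0, Proposal H 13 → Proposal H.
Borda totals: Proposal C 52, Proposal G 17, Proposal D 6, Proposal A 54, Proposal H 71 → Proposal H.
The two rules agree on Proposal H.

Yes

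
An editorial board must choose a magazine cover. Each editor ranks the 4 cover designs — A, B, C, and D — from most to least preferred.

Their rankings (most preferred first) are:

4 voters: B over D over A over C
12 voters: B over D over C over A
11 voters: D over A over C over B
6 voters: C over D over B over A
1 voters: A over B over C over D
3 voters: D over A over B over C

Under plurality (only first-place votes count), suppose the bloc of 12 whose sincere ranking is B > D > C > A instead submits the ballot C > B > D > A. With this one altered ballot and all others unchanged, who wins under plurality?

C

First-place totals with the altered ballot: A 1, B 4, C 18, D 14.
The switch changes the winner from B to C.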